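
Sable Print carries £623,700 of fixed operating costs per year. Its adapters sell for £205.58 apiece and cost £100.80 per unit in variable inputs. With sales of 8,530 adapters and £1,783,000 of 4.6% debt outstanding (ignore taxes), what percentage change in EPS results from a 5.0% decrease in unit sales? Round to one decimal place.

Contribution at this volume is 8,530 × £104.78 = £893,773.40.
Operating income = contribution − fixed costs = £893,773.40 − £623,700 = £270,073.40.
Interest = £82,018.00, so EBIT − I = £188,055.40.
Degree of combined leverage = contribution ÷ (EBIT − I) = £893,773.40 ÷ £188,055.40 = 4.7527.
EPS therefore changes by 4.7527 × (-5.0%) = -23.8%.

-23.8%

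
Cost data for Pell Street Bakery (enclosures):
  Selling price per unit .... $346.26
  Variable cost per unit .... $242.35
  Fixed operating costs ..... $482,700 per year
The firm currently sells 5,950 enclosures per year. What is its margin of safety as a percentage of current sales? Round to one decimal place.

Unit CM = price − variable cost = $346.26 − $242.35 = $103.91. Break-even units = $482,700 ÷ $103.91 = 4,645.37; break-even revenue = 4,645.37 × $346.26 = $1,608,504.49.
Current sales = 5,950 × $346.26 = $2,060,247.00.
Margin of safety = ($2,060,247.00 − $1,608,504.49) ÷ $2,060,247.00 = 21.9%.

21.9%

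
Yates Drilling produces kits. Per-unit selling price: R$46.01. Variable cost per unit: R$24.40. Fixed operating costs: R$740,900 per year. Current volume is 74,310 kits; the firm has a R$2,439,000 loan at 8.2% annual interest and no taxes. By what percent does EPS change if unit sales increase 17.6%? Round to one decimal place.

Total contribution margin = 74,310 × R$21.61 = R$1,605,839.10.
Subtracting fixed costs: EBIT = R$1,605,839.10 − R$740,900 = R$864,939.10.
After interest of R$199,998.00, pre-tax earnings = R$664,941.10.
DCL = total CM / (EBIT − I) = R$1,605,839.10 / R$664,941.10 = 2.4150.
EPS therefore changes by 2.4150 × (+17.6%) = +42.5%.

+42.5%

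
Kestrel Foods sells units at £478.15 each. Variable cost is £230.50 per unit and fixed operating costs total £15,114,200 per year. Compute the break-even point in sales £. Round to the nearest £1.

£29,181,727

CM per unit = £478.15 − £230.50 = £247.65; CM ratio = £247.65 / £478.15 = 0.5179.
Break-even revenue = fixed costs × price ÷ CM = £15,114,200 × £478.15 ÷ £247.65 = £29,181,727.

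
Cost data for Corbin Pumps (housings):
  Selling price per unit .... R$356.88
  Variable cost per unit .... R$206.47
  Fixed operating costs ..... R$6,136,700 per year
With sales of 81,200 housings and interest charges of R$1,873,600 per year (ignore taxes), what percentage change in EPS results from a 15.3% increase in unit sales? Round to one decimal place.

+44.5%

Contribution at this volume is 81,200 × R$150.41 = R$12,213,292.00.
EBIT = R$12,213,292.00 − R$6,136,700 = R$6,076,592.00.
Interest = R$1,873,600.00, so EBIT − I = R$4,202,992.00.
DCL = total CM / (EBIT − I) = R$12,213,292.00 / R$4,202,992.00 = 2.9059.
EPS therefore changes by 2.9059 × (+15.3%) = +44.5%.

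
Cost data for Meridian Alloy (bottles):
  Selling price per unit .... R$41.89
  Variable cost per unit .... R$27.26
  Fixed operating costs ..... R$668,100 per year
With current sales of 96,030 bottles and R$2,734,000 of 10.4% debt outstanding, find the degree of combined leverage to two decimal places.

At 96,030 units, contribution = 96,030 × R$14.63 = R$1,404,918.90.
Subtracting fixed costs: EBIT = R$1,404,918.90 − R$668,100 = R$736,818.90. Interest = R$284,336.00.
DOL = R$1,404,918.90 ÷ R$736,818.90 = 1.9067; DFL = R$736,818.90 ÷ R$452,482.90 = 1.6284.
DCL = DOL × DFL = 1.9067 × 1.6284 = 3.1049.

3.10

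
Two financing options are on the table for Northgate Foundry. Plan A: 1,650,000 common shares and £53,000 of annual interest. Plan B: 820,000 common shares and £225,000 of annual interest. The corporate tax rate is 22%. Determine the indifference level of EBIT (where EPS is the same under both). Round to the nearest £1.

£394,928

At indifference, (EBIT − 53,000)(1 − t)/1,650,000 = (EBIT − 225,000)(1 − t)/820,000.
The (1 − t) factor cancels: (EBIT − 53,000) × 820,000 = (EBIT − 225,000) × 1,650,000.
Solving, EBIT = (225,000·1,650,000 − 53,000·820,000) / (1,650,000 − 820,000) = 327,790,000,000 / 830,000 = 394,927.71.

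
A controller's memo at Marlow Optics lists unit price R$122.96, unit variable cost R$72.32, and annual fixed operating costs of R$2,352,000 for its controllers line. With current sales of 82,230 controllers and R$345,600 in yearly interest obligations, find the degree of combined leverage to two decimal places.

2.84

Contribution at this volume is 82,230 × R$50.64 = R$4,164,127.20.
EBIT = R$4,164,127.20 − R$2,352,000 = R$1,812,127.20. Interest = R$345,600.00.
DOL = R$4,164,127.20 ÷ R$1,812,127.20 = 2.2979; DFL = R$1,812,127.20 ÷ R$1,466,527.20 = 1.2357.
DCL = DOL × DFL = 2.2979 × 1.2357 = 2.8395.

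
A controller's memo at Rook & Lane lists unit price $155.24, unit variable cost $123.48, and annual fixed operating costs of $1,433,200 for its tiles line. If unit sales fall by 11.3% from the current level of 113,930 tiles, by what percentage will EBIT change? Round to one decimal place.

-18.7%

At 113,930 units, contribution = 113,930 × $31.76 = $3,618,416.80.
Operating income = contribution − fixed costs = $3,618,416.80 − $1,433,200 = $2,185,216.80.
Degree of operating leverage = $3,618,416.80 / $2,185,216.80 = 1.6559.
Operating income changes by 1.6559 × -11.3% = -18.7%.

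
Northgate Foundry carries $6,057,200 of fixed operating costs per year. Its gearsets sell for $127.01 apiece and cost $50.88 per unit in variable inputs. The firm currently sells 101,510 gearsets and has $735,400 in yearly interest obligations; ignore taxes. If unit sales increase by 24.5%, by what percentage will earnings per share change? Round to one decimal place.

+202.4%

Contribution at this volume is 101,510 × $76.13 = $7,727,956.30.
EBIT = $7,727,956.30 − $6,057,200 = $1,670,756.30.
Interest = $735,400.00, so EBIT − I = $935,356.30.
DCL = total CM / (EBIT − I) = $7,727,956.30 / $935,356.30 = 8.2620.
%ΔEPS = DCL × %ΔSales = 8.2620 × +24.5% = +202.4%.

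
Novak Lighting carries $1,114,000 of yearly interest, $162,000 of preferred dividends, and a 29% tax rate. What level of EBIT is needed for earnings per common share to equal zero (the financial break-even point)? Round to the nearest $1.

$1,342,169

Preferred dividends are paid after tax, so their pre-tax equivalent is $162,000 ÷ (1 − 0.29) = $228,169.01.
Financial break-even EBIT = interest + D_p ÷ (1 − t) = $1,114,000 + $228,169.01 = $1,342,169.01.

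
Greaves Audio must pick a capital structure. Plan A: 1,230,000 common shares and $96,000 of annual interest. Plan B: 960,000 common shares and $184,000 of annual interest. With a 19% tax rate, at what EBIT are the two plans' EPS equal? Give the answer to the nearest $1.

At indifference, (EBIT − 96,000)(1 − t)/1,230,000 = (EBIT − 184,000)(1 − t)/960,000.
The (1 − t) factor cancels: (EBIT − 96,000) × 960,000 = (EBIT − 184,000) × 1,230,000.
Solving, EBIT = (184,000·1,230,000 − 96,000·960,000) / (1,230,000 − 960,000) = 134,160,000,000 / 270,000 = 496,888.89.

$496,889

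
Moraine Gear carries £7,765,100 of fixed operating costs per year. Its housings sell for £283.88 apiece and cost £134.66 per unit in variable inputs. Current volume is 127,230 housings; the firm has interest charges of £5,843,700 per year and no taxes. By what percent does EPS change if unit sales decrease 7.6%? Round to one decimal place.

At 127,230 units, contribution = 127,230 × £149.22 = £18,985,260.60.
Operating income = contribution − fixed costs = £18,985,260.60 − £7,765,100 = £11,220,160.60.
Interest = £5,843,700.00, so EBIT − I = £5,376,460.60.
DCL = total CM / (EBIT − I) = £18,985,260.60 / £5,376,460.60 = 3.5312.
%ΔEPS = DCL × %ΔSales = 3.5312 × -7.6% = -26.8%.

-26.8%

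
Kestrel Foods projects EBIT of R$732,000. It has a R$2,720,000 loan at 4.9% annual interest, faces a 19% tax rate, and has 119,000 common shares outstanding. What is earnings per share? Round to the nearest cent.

R$4.08

Interest = R$133,280.00, so EBT = R$732,000 − R$133,280.00 = R$598,720.00.
After tax at 19%: net income = R$598,720.00 × 0.81 = R$484,963.20.
Per share: R$484,963.20 / 119,000 shares = R$4.08.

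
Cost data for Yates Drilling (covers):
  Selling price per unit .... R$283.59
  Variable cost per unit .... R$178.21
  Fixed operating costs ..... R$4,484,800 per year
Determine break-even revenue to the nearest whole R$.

CM per unit = R$283.59 − R$178.21 = R$105.38; CM ratio = R$105.38 / R$283.59 = 0.3716.
Break-even revenue = fixed costs × price ÷ CM = R$4,484,800 × R$283.59 ÷ R$105.38 = R$12,069,125.

R$12,069,125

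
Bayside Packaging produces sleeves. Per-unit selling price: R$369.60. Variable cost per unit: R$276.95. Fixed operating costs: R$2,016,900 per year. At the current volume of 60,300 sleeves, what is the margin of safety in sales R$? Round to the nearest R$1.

R$14,241,049

Each unit contributes R$369.60 − R$276.95 = R$92.65. Break-even units = R$2,016,900 ÷ R$92.65 = 21,769.02; break-even revenue = 21,769.02 × R$369.60 = R$8,045,830.98.
Current sales = 60,300 × R$369.60 = R$22,286,880.00.
Margin of safety = R$22,286,880.00 − R$8,045,830.98 = R$14,241,049.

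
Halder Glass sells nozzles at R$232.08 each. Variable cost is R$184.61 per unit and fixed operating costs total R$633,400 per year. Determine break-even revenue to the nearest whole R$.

Contribution margin per unit = R$232.08 − R$184.61 = R$47.47, a CM ratio of R$47.47 ÷ R$232.08 = 0.2045.
Break-even revenue = fixed costs × price ÷ CM = R$633,400 × R$232.08 ÷ R$47.47 = R$3,096,682.

R$3,096,682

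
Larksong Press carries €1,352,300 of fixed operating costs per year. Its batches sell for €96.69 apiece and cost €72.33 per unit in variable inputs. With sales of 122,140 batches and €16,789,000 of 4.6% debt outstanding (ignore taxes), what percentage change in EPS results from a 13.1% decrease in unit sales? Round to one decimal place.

-45.8%

At 122,140 units, contribution = 122,140 × €24.36 = €2,975,330.40.
EBIT = €2,975,330.40 − €1,352,300 = €1,623,030.40.
Interest = €772,294.00, so EBIT − I = €850,736.40.
Degree of combined leverage = contribution ÷ (EBIT − I) = €2,975,330.40 ÷ €850,736.40 = 3.4974.
%ΔEPS = DCL × %ΔSales = 3.4974 × -13.1% = -45.8%.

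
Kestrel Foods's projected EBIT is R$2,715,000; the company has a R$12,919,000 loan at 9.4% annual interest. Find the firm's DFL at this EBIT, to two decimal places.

1.81

Interest = R$1,214,386.00.
DFL = EBIT ÷ (EBIT − I) = R$2,715,000 ÷ (R$2,715,000 − R$1,214,386.00) = R$2,715,000 ÷ R$1,500,614.00 = 1.8093.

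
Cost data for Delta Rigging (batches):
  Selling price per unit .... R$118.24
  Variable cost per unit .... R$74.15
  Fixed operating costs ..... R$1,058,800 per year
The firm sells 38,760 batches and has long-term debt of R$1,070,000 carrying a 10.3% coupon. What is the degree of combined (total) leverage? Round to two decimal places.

3.17

Total contribution margin = 38,760 × R$44.09 = R$1,708,928.40.
EBIT = R$1,708,928.40 − R$1,058,800 = R$650,128.40. Interest = R$110,210.00, so EBIT − I = R$539,918.40.
DCL = contribution ÷ (EBIT − I) = R$1,708,928.40 ÷ R$539,918.40 = 3.1652.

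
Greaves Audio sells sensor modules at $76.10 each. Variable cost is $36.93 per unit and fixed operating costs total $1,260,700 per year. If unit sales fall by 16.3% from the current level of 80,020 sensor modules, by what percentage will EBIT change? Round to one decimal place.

Total contribution margin = 80,020 × $39.17 = $3,134,383.40.
Operating income = contribution − fixed costs = $3,134,383.40 − $1,260,700 = $1,873,683.40.
Degree of operating leverage = $3,134,383.40 / $1,873,683.40 = 1.6728.
So EBIT moves 1.6728 × (-16.3%) = -27.3%.

-27.3%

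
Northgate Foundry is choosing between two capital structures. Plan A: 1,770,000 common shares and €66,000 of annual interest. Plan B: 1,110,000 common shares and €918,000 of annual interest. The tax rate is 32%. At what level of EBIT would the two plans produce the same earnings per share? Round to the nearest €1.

At indifference, (EBIT − 66,000)(1 − t)/1,770,000 = (EBIT − 918,000)(1 − t)/1,110,000.
Cancelling (1 − t) and cross-multiplying: 1,110,000·(EBIT − 66,000) = 1,770,000·(EBIT − 918,000).
Solving, EBIT = (918,000·1,770,000 − 66,000·1,110,000) / (1,770,000 − 1,110,000) = 1,551,600,000,000 / 660,000 = 2,350,909.09.

€2,350,909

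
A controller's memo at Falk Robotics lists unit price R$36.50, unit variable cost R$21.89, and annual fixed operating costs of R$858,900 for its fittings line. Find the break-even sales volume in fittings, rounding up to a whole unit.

Each unit contributes R$36.50 − R$21.89 = R$14.61.
Units to break even: R$858,900 ÷ R$14.61 = 58,788.50, rounded up to 58,789.

58,789 fittings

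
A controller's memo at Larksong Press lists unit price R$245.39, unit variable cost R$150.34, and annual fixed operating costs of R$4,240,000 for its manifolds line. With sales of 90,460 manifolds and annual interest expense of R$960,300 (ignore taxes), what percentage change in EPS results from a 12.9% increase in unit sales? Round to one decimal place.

At 90,460 units, contribution = 90,460 × R$95.05 = R$8,598,223.00.
EBIT = R$8,598,223.00 − R$4,240,000 = R$4,358,223.00.
After interest of R$960,300.00, pre-tax earnings = R$3,397,923.00.
DCL = total CM / (EBIT − I) = R$8,598,223.00 / R$3,397,923.00 = 2.5304.
%ΔEPS = DCL × %ΔSales = 2.5304 × +12.9% = +32.6%.

+32.6%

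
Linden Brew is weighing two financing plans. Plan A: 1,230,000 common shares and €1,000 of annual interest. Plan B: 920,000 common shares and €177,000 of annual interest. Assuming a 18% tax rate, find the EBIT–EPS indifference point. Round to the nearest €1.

Set EPS_A = EPS_B: (EBIT − €1,000)(1 − 0.18) ÷ 1,230,000 = (EBIT − €177,000)(1 − 0.18) ÷ 920,000.
The (1 − t) factor cancels: (EBIT − 1,000) × 920,000 = (EBIT − 177,000) × 1,230,000.
EBIT × (1,230,000 − 920,000) = 177,000 × 1,230,000 − 1,000 × 920,000 = 216,790,000,000, so EBIT = 216,790,000,000 ÷ 310,000 = 699,322.58.

€699,323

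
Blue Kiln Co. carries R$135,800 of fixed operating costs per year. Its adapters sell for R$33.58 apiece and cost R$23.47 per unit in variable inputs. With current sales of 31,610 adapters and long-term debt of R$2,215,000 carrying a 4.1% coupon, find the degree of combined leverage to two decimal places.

At 31,610 units, contribution = 31,610 × R$10.11 = R$319,577.10.
EBIT = R$319,577.10 − R$135,800 = R$183,777.10. Interest = R$90,815.00.
DOL = R$319,577.10 ÷ R$183,777.10 = 1.7389; DFL = R$183,777.10 ÷ R$92,962.10 = 1.9769.
Combined leverage = 1.7389 × 1.9769 = 3.4376.

3.44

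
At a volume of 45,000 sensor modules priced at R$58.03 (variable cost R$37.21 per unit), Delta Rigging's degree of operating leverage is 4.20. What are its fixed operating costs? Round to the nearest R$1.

At 45,000 units, contribution = 45,000 × R$20.82 = R$936,900.00.
Since DOL = CM ÷ EBIT, EBIT = R$936,900.00 ÷ 4.20 = R$223,071.43.
And FC = contribution − EBIT = R$936,900.00 − R$223,071.43 = R$713,829.

R$713,829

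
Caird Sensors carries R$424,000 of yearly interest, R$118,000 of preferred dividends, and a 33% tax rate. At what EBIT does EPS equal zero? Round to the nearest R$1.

R$600,119

Grossing the preferred dividend up to pre-tax terms: R$118,000 / (1 − 0.33) = R$176,119.40.
Financial break-even EBIT = interest + D_p ÷ (1 − t) = R$424,000 + R$176,119.40 = R$600,119.40.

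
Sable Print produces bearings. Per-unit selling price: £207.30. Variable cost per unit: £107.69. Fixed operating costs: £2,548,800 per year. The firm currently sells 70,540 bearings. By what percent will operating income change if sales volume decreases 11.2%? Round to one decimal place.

-17.6%

At 70,540 units, contribution = 70,540 × £99.61 = £7,026,489.40.
Subtracting fixed costs: EBIT = £7,026,489.40 − £2,548,800 = £4,477,689.40.
So DOL = total CM / EBIT = £7,026,489.40 / £4,477,689.40 = 1.5692.
%ΔEBIT = DOL × %ΔSales = 1.5692 × -11.2% = -17.6%.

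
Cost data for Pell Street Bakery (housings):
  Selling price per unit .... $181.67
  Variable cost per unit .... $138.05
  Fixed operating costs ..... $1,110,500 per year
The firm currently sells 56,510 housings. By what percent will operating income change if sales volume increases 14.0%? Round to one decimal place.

Total contribution margin = 56,510 × $43.62 = $2,464,966.20.
Subtracting fixed costs: EBIT = $2,464,966.20 − $1,110,500 = $1,354,466.20.
DOL = contribution ÷ EBIT = $2,464,966.20 ÷ $1,354,466.20 = 1.8199.
Operating income changes by 1.8199 × +14.0% = +25.5%.

+25.5%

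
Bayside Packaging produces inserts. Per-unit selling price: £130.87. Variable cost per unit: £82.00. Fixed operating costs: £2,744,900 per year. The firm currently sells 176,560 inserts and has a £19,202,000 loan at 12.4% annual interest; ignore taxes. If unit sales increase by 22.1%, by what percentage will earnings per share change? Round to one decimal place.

Contribution at this volume is 176,560 × £48.87 = £8,628,487.20.
EBIT = £8,628,487.20 − £2,744,900 = £5,883,587.20.
Interest = £2,381,048.00, so EBIT − I = £3,502,539.20.
Degree of combined leverage = contribution ÷ (EBIT − I) = £8,628,487.20 ÷ £3,502,539.20 = 2.4635.
%ΔEPS = DCL × %ΔSales = 2.4635 × +22.1% = +54.4%.

+54.4%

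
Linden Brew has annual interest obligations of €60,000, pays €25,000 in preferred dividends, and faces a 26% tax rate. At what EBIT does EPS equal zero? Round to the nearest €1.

Preferred dividends are paid after tax, so their pre-tax equivalent is €25,000 ÷ (1 − 0.26) = €33,783.78.
Financial break-even EBIT = interest + D_p ÷ (1 − t) = €60,000 + €33,783.78 = €93,783.78.

€93,784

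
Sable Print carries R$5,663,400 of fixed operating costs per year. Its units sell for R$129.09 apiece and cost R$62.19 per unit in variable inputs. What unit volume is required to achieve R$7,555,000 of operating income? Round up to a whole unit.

197,585 units

Unit CM = price − variable cost = R$129.09 − R$62.19 = R$66.90.
Units = (FC + target) / CM = (R$5,663,400 + R$7,555,000) / R$66.90 = 197,584.45, so 197,585 units.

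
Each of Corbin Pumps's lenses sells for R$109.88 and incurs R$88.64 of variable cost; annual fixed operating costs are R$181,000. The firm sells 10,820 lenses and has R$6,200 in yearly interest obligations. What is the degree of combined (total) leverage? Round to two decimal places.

5.39

Total contribution margin = 10,820 × R$21.24 = R$229,816.80.
EBIT = R$229,816.80 − R$181,000 = R$48,816.80. Interest = R$6,200.00.
DOL = R$229,816.80 ÷ R$48,816.80 = 4.7077; DFL = R$48,816.80 ÷ R$42,616.80 = 1.1455.
DCL = DOL × DFL = 4.7077 × 1.1455 = 5.3927.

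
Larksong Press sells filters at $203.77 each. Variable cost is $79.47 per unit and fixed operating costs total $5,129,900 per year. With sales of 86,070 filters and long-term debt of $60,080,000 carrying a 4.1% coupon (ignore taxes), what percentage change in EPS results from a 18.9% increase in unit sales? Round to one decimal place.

+65.1%

Total contribution margin = 86,070 × $124.30 = $10,698,501.00.
Operating income = contribution − fixed costs = $10,698,501.00 − $5,129,900 = $5,568,601.00.
After interest of $2,463,280.00, pre-tax earnings = $3,105,321.00.
Degree of combined leverage = contribution ÷ (EBIT − I) = $10,698,501.00 ÷ $3,105,321.00 = 3.4452.
%ΔEPS = DCL × %ΔSales = 3.4452 × +18.9% = +65.1%.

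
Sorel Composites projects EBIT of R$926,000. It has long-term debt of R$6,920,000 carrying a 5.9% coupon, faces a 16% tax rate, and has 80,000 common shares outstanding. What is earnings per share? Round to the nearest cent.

R$5.44

Pre-tax income = R$926,000 − R$408,280.00 = R$517,720.00.
After tax at 16%: net income = R$517,720.00 × 0.84 = R$434,884.80.
Per share: R$434,884.80 / 80,000 shares = R$5.44.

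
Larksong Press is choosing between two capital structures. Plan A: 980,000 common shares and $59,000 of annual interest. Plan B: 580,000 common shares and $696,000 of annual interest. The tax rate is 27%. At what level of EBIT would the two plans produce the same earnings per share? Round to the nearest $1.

Set EPS_A = EPS_B: (EBIT − $59,000)(1 − 0.27) ÷ 980,000 = (EBIT − $696,000)(1 − 0.27) ÷ 580,000.
Cancelling (1 − t) and cross-multiplying: 580,000·(EBIT − 59,000) = 980,000·(EBIT − 696,000).
EBIT × (980,000 − 580,000) = 696,000 × 980,000 − 59,000 × 580,000 = 647,860,000,000, so EBIT = 647,860,000,000 ÷ 400,000 = 1,619,650.00.

$1,619,650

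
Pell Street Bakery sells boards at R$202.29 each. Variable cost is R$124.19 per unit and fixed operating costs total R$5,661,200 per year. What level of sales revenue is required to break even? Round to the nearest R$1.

CM per unit = R$202.29 − R$124.19 = R$78.10; CM ratio = R$78.10 / R$202.29 = 0.3861.
Break-even sales = FC ÷ CM ratio = R$5,661,200 × R$202.29 / R$78.10 = R$14,663,305.

R$14,663,305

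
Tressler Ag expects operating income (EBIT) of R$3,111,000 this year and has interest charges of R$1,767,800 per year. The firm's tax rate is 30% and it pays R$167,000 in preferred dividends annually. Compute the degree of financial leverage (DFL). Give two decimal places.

2.82

Interest = R$1,767,800.00.
Preferred dividends grossed up pre-tax: R$167,000 / (1 − 0.30) = R$238,571.43.
DFL = EBIT ÷ [EBIT − I − D_p/(1−t)] = R$3,111,000 ÷ [R$3,111,000 − R$1,767,800.00 − R$238,571.43] = R$3,111,000 ÷ R$1,104,628.57 = 2.8163.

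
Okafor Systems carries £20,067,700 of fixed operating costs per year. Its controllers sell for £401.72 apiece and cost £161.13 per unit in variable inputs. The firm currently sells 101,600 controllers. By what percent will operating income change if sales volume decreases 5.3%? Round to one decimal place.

-29.6%

Total contribution margin = 101,600 × £240.59 = £24,443,944.00.
Subtracting fixed costs: EBIT = £24,443,944.00 − £20,067,700 = £4,376,244.00.
DOL = contribution ÷ EBIT = £24,443,944.00 ÷ £4,376,244.00 = 5.5856.
%ΔEBIT = DOL × %ΔSales = 5.5856 × -5.3% = -29.6%.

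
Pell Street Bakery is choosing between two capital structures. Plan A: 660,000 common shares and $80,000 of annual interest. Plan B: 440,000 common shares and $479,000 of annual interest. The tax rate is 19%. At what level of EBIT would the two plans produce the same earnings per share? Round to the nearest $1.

Set EPS_A = EPS_B: (EBIT − $80,000)(1 − 0.19) ÷ 660,000 = (EBIT − $479,000)(1 − 0.19) ÷ 440,000.
The (1 − t) factor cancels: (EBIT − 80,000) × 440,000 = (EBIT − 479,000) × 660,000.
EBIT × (660,000 − 440,000) = 479,000 × 660,000 − 80,000 × 440,000 = 280,940,000,000, so EBIT = 280,940,000,000 ÷ 220,000 = 1,277,000.00.

$1,277,000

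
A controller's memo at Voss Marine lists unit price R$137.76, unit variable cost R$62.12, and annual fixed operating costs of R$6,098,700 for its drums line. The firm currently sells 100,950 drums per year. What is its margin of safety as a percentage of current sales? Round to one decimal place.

Unit CM = price − variable cost = R$137.76 − R$62.12 = R$75.64. Break-even units = R$6,098,700 ÷ R$75.64 = 80,627.97; break-even revenue = 80,627.97 × R$137.76 = R$11,107,309.78.
Current sales = 100,950 × R$137.76 = R$13,906,872.00.
Margin of safety = (R$13,906,872.00 − R$11,107,309.78) ÷ R$13,906,872.00 = 20.1%.

20.1%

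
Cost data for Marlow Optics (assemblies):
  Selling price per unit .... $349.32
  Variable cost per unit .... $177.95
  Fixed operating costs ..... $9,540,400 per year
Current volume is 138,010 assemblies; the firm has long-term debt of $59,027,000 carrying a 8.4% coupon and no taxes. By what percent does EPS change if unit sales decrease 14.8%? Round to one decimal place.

Contribution at this volume is 138,010 × $171.37 = $23,650,773.70.
EBIT = $23,650,773.70 − $9,540,400 = $14,110,373.70.
After interest of $4,958,268.00, pre-tax earnings = $9,152,105.70.
Degree of combined leverage = contribution ÷ (EBIT − I) = $23,650,773.70 ÷ $9,152,105.70 = 2.5842.
EPS therefore changes by 2.5842 × (-14.8%) = -38.2%.

-38.2%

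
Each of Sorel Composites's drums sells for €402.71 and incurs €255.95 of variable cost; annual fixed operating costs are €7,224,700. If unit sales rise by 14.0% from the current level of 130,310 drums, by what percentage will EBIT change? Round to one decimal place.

+22.5%

Total contribution margin = 130,310 × €146.76 = €19,124,295.60.
Subtracting fixed costs: EBIT = €19,124,295.60 − €7,224,700 = €11,899,595.60.
So DOL = total CM / EBIT = €19,124,295.60 / €11,899,595.60 = 1.6071.
%ΔEBIT = DOL × %ΔSales = 1.6071 × +14.0% = +22.5%.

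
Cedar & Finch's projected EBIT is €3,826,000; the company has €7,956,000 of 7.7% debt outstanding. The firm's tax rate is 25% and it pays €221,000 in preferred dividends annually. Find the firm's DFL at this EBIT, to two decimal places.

Interest = €612,612.00.
Preferred dividends grossed up pre-tax: €221,000 / (1 − 0.25) = €294,666.67.
DFL = EBIT ÷ [EBIT − I − D_p/(1−t)] = €3,826,000 ÷ [€3,826,000 − €612,612.00 − €294,666.67] = €3,826,000 ÷ €2,918,721.33 = 1.3108.

1.31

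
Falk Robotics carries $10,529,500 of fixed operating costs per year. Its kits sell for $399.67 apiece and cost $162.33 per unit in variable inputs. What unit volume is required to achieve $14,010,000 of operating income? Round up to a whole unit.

Each unit contributes $399.67 − $162.33 = $237.34.
Units = (FC + target) / CM = ($10,529,500 + $14,010,000) / $237.34 = 103,393.87, so 103,394 kits.

103,394 kits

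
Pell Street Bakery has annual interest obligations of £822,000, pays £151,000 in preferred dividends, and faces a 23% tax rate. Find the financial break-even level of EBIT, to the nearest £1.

Grossing the preferred dividend up to pre-tax terms: £151,000 / (1 − 0.23) = £196,103.90.
Financial break-even EBIT = interest + D_p ÷ (1 − t) = £822,000 + £196,103.90 = £1,018,103.90.

£1,018,104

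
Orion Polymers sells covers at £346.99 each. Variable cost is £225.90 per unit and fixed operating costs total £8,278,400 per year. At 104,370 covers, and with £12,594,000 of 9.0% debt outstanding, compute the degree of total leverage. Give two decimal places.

Total contribution margin = 104,370 × £121.09 = £12,638,163.30.
EBIT = £12,638,163.30 − £8,278,400 = £4,359,763.30. Interest = £1,133,460.00.
DOL = £12,638,163.30 ÷ £4,359,763.30 = 2.8988; DFL = £4,359,763.30 ÷ £3,226,303.30 = 1.3513.
DCL = DOL × DFL = 2.8988 × 1.3513 = 3.9171.

3.92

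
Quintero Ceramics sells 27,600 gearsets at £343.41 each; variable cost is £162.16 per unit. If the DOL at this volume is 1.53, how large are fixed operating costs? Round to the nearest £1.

Total contribution margin = 27,600 × £181.25 = £5,002,500.00.
DOL = contribution / EBIT, so EBIT = £5,002,500.00 / 1.53 = £3,269,607.84.
And FC = contribution − EBIT = £5,002,500.00 − £3,269,607.84 = £1,732,892.

£1,732,892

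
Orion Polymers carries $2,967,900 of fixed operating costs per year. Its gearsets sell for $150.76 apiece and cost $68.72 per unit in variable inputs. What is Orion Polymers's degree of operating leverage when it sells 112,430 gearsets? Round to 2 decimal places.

At 112,430 units, contribution = 112,430 × $82.04 = $9,223,757.20.
Operating income = contribution − fixed costs = $9,223,757.20 − $2,967,900 = $6,255,857.20.
So DOL = total CM / EBIT = $9,223,757.20 / $6,255,857.20 = 1.4744.

1.47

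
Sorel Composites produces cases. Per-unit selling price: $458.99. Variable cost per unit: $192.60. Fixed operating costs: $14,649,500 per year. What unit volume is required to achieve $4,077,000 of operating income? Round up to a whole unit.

70,298 cases

Unit CM = price − variable cost = $458.99 − $192.60 = $266.39.
Required volume = (fixed costs + target profit) ÷ CM = ($14,649,500 + $4,077,000) ÷ $266.39 = 70,297.31, so 70,298 cases.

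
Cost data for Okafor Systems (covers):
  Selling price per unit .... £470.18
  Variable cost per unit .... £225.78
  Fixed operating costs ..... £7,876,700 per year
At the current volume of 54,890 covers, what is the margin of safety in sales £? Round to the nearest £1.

£10,654,879

Contribution margin per unit = £470.18 − £225.78 = £244.40. Break-even units = £7,876,700 ÷ £244.40 = 32,228.72; break-even revenue = 32,228.72 × £470.18 = £15,153,301.17.
Actual sales revenue = 54,890 × £470.18 = £25,808,180.20.
Margin of safety = £25,808,180.20 − £15,153,301.17 = £10,654,879.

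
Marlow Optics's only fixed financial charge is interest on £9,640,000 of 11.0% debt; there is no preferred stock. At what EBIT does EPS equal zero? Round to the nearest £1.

£1,060,400

Annual interest = 11.0% × £9,640,000 = £1,060,400.00.
With no preferred dividends, EPS = 0 when EBIT exactly covers interest, so the financial break-even EBIT is £1,060,400.00.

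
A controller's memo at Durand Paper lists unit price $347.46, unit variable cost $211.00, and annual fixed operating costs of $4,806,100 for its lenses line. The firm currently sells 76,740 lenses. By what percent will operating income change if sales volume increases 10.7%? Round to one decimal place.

At 76,740 units, contribution = 76,740 × $136.46 = $10,471,940.40.
EBIT = $10,471,940.40 − $4,806,100 = $5,665,840.40.
So DOL = total CM / EBIT = $10,471,940.40 / $5,665,840.40 = 1.8483.
So EBIT moves 1.8483 × (+10.7%) = +19.8%.

+19.8%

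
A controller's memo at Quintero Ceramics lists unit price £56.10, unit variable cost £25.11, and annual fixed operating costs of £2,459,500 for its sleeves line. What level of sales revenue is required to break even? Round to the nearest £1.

CM per unit = £56.10 − £25.11 = £30.99; CM ratio = £30.99 / £56.10 = 0.5524.
Break-even revenue = fixed costs × price ÷ CM = £2,459,500 × £56.10 ÷ £30.99 = £4,452,338.

£4,452,338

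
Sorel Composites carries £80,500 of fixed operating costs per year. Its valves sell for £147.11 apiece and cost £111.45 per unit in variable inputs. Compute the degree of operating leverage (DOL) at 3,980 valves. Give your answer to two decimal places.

At 3,980 units, contribution = 3,980 × £35.66 = £141,926.80.
Operating income = contribution − fixed costs = £141,926.80 − £80,500 = £61,426.80.
Degree of operating leverage = £141,926.80 / £61,426.80 = 2.3105.

2.31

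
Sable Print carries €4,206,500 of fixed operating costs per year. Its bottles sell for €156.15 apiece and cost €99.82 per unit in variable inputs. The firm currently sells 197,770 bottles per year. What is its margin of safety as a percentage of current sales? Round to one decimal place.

62.2%

Contribution margin per unit = €156.15 − €99.82 = €56.33. Break-even units = €4,206,500 ÷ €56.33 = 74,676.02; break-even revenue = 74,676.02 × €156.15 = €11,660,659.95.
Current sales = 197,770 × €156.15 = €30,881,785.50.
Margin of safety = (€30,881,785.50 − €11,660,659.95) ÷ €30,881,785.50 = 62.2%.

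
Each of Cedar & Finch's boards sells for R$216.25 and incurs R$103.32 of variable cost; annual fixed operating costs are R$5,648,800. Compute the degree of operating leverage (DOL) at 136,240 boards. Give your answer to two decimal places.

1.58

At 136,240 units, contribution = 136,240 × R$112.93 = R$15,385,583.20.
Subtracting fixed costs: EBIT = R$15,385,583.20 − R$5,648,800 = R$9,736,783.20.
DOL = contribution ÷ EBIT = R$15,385,583.20 ÷ R$9,736,783.20 = 1.5802.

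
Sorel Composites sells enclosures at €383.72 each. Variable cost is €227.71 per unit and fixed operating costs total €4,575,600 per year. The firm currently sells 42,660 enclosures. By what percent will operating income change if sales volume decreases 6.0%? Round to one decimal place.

At 42,660 units, contribution = 42,660 × €156.01 = €6,655,386.60.
Subtracting fixed costs: EBIT = €6,655,386.60 − €4,575,600 = €2,079,786.60.
So DOL = total CM / EBIT = €6,655,386.60 / €2,079,786.60 = 3.2000.
%ΔEBIT = DOL × %ΔSales = 3.2000 × -6.0% = -19.2%.

-19.2%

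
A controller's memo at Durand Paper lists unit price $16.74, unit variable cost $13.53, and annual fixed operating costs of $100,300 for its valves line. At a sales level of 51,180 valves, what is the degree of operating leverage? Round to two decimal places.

Total contribution margin = 51,180 × $3.21 = $164,287.80.
Subtracting fixed costs: EBIT = $164,287.80 − $100,300 = $63,987.80.
So DOL = total CM / EBIT = $164,287.80 / $63,987.80 = 2.5675.

2.57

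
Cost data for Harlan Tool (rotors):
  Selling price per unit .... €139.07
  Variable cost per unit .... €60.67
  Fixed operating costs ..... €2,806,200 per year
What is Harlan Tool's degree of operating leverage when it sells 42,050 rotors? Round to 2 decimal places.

At 42,050 units, contribution = 42,050 × €78.40 = €3,296,720.00.
Operating income = contribution − fixed costs = €3,296,720.00 − €2,806,200 = €490,520.00.
DOL = contribution ÷ EBIT = €3,296,720.00 ÷ €490,520.00 = 6.7209.

6.72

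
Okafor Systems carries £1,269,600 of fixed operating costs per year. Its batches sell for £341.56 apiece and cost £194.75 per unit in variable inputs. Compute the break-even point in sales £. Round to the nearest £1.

CM per unit = £341.56 − £194.75 = £146.81; CM ratio = £146.81 / £341.56 = 0.4298.
Break-even revenue = fixed costs × price ÷ CM = £1,269,600 × £341.56 ÷ £146.81 = £2,953,781.

£2,953,781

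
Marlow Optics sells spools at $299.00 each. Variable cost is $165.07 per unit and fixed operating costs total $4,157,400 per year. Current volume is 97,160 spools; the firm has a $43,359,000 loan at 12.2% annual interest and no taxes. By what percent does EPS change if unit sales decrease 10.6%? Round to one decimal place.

Total contribution margin = 97,160 × $133.93 = $13,012,638.80.
Operating income = contribution − fixed costs = $13,012,638.80 − $4,157,400 = $8,855,238.80.
Interest = $5,289,798.00, so EBIT − I = $3,565,440.80.
Degree of combined leverage = contribution ÷ (EBIT − I) = $13,012,638.80 ÷ $3,565,440.80 = 3.6497.
EPS therefore changes by 3.6497 × (-10.6%) = -38.7%.

-38.7%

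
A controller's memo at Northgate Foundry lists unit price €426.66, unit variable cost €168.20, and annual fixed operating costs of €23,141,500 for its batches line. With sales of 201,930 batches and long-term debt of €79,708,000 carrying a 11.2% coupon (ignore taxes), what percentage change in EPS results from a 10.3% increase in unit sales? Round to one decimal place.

+26.7%

At 201,930 units, contribution = 201,930 × €258.46 = €52,190,827.80.
Operating income = contribution − fixed costs = €52,190,827.80 − €23,141,500 = €29,049,327.80.
Interest = €8,927,296.00, so EBIT − I = €20,122,031.80.
Degree of combined leverage = contribution ÷ (EBIT − I) = €52,190,827.80 ÷ €20,122,031.80 = 2.5937.
%ΔEPS = DCL × %ΔSales = 2.5937 × +10.3% = +26.7%.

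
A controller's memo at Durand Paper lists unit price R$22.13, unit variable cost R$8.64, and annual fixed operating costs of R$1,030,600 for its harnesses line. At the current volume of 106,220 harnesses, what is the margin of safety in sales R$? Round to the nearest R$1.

R$659,976

Unit CM = price − variable cost = R$22.13 − R$8.64 = R$13.49. Break-even units = R$1,030,600 ÷ R$13.49 = 76,397.33; break-even revenue = 76,397.33 × R$22.13 = R$1,690,672.94.
Actual sales revenue = 106,220 × R$22.13 = R$2,350,648.60.
Margin of safety = R$2,350,648.60 − R$1,690,672.94 = R$659,976.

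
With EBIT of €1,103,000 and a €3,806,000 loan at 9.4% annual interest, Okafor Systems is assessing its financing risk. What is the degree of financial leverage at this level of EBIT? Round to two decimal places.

1.48

Interest = €357,764.00.
Degree of financial leverage = EBIT / (EBIT − interest) = €1,103,000 / €745,236.00 = 1.4801.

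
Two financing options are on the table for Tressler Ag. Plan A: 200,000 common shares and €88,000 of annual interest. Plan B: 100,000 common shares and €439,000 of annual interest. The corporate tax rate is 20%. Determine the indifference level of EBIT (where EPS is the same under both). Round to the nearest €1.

At indifference, (EBIT − 88,000)(1 − t)/200,000 = (EBIT − 439,000)(1 − t)/100,000.
Cancelling (1 − t) and cross-multiplying: 100,000·(EBIT − 88,000) = 200,000·(EBIT − 439,000).
Solving, EBIT = (439,000·200,000 − 88,000·100,000) / (200,000 − 100,000) = 79,000,000,000 / 100,000 = 790,000.00.

€790,000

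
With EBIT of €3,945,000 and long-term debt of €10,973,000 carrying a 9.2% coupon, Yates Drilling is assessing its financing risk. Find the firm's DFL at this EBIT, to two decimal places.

Interest = €1,009,516.00.
DFL = EBIT ÷ (EBIT − I) = €3,945,000 ÷ (€3,945,000 − €1,009,516.00) = €3,945,000 ÷ €2,935,484.00 = 1.3439.

1.34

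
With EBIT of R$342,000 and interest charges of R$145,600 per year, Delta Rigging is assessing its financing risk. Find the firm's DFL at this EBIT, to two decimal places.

1.74

Interest = R$145,600.00.
Degree of financial leverage = EBIT / (EBIT − interest) = R$342,000 / R$196,400.00 = 1.7413.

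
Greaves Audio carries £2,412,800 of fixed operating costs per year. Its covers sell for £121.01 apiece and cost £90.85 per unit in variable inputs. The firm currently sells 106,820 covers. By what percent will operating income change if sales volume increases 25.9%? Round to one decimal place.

Total contribution margin = 106,820 × £30.16 = £3,221,691.20.
Subtracting fixed costs: EBIT = £3,221,691.20 − £2,412,800 = £808,891.20.
Degree of operating leverage = £3,221,691.20 / £808,891.20 = 3.9828.
So EBIT moves 3.9828 × (+25.9%) = +103.2%.

+103.2%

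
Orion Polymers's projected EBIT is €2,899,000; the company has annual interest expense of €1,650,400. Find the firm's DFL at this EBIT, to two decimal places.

Interest = €1,650,400.00.
Degree of financial leverage = EBIT / (EBIT − interest) = €2,899,000 / €1,248,600.00 = 2.3218.

2.32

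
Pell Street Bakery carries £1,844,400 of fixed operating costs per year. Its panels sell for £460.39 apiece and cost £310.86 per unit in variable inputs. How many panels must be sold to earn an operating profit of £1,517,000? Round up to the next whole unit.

22,480 panels

Unit CM = price − variable cost = £460.39 − £310.86 = £149.53.
Required volume = (fixed costs + target profit) ÷ CM = (£1,844,400 + £1,517,000) ÷ £149.53 = 22,479.77, so 22,480 panels.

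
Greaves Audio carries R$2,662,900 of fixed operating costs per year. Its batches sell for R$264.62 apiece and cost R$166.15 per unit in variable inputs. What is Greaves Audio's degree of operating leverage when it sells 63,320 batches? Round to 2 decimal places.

Total contribution margin = 63,320 × R$98.47 = R$6,235,120.40.
EBIT = R$6,235,120.40 − R$2,662,900 = R$3,572,220.40.
DOL = contribution ÷ EBIT = R$6,235,120.40 ÷ R$3,572,220.40 = 1.7454.

1.75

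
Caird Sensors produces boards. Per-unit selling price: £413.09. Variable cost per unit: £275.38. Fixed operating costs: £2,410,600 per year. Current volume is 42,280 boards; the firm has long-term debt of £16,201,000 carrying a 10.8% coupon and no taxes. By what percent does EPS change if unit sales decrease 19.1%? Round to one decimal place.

-66.9%

Contribution at this volume is 42,280 × £137.71 = £5,822,378.80.
EBIT = £5,822,378.80 − £2,410,600 = £3,411,778.80.
Interest = £1,749,708.00, so EBIT − I = £1,662,070.80.
DCL = total CM / (EBIT − I) = £5,822,378.80 / £1,662,070.80 = 3.5031.
%ΔEPS = DCL × %ΔSales = 3.5031 × -19.1% = -66.9%.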